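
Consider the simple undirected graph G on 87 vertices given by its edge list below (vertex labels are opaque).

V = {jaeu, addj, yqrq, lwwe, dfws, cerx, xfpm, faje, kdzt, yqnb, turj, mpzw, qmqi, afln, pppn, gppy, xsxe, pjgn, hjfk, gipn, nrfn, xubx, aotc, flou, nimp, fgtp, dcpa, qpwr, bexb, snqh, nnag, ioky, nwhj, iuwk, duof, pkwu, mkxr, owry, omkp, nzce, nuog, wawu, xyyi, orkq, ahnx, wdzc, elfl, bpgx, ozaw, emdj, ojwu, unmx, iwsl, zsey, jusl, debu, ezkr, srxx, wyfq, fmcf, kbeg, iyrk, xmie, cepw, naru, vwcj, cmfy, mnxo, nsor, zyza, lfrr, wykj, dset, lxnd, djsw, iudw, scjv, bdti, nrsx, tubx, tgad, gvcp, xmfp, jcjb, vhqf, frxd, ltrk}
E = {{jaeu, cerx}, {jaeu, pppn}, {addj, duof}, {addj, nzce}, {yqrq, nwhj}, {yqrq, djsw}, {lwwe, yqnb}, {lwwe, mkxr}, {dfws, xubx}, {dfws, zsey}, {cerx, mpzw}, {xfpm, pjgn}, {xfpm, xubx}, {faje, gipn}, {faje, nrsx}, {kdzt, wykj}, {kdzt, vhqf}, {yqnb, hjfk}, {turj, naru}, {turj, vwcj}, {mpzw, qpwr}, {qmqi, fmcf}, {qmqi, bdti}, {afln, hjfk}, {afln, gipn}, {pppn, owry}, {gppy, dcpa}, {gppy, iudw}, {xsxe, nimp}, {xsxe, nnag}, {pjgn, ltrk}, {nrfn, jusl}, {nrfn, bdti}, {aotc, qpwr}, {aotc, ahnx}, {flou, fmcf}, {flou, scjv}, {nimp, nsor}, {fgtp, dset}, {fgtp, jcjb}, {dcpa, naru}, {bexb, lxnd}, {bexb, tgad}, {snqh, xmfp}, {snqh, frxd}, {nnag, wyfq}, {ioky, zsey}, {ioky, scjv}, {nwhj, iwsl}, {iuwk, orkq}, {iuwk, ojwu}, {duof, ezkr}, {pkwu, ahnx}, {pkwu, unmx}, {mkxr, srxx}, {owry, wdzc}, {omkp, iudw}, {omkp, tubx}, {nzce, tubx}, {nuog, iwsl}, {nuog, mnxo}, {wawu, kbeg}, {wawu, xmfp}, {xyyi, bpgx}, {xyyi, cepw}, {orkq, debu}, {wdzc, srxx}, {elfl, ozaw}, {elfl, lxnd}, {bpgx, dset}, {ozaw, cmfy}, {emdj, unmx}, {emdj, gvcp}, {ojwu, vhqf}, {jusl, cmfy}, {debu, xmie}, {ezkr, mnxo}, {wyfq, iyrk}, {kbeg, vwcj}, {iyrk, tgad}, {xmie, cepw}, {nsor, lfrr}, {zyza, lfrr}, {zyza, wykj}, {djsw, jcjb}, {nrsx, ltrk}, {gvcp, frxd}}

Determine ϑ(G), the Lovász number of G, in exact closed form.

87*cos(pi/87)/(cos(pi/87) + 1)

Vertex vhqf has 2 neighbors: kdzt, ojwu.
Vertex iyrk has 2 neighbors: wyfq, tgad.
N(jusl) = {nrfn, cmfy}, |N(jusl)| = 2.
N(lfrr) = {nsor, zyza}, |N(lfrr)| = 2.
Every vertex has degree 2 (N=87); the odd cycle C_{87}.
Distinct eigenvalues (to 5 d.p.): [2.0, 1.99479, 1.97917, 1.95324, 1.91713, 1.87102, 1.81515, 1.74982, 1.67537, 1.59219, 1.5007, 1.40139, 1.29477, 1.18141, 1.06188, 0.93682, 0.80687, 0.67272, 0.53506, 0.39461, 0.2521, 0.10828, -0.03611, -0.18031, -0.32356, -0.46513, -0.60428, -0.74028, -0.87241, -1.0, -1.12237, -1.2389, -1.34896, -1.45199, -1.54745, -1.63484, -1.71371, -1.78365, -1.84429, -1.89531, -1.93645, -1.96749, -1.98828, -1.9987].
Lovász (edge-transitive): ϑ = −87·(-2*cos(pi/87))/((2)−(-2*cos(pi/87))) = 87*cos(pi/87)/(cos(pi/87) + 1).
= 43.485816452… (decimal).
Check 43 ≤ 87*cos(pi/87)/(cos(pi/87) + 1) ≤ 44: both strict.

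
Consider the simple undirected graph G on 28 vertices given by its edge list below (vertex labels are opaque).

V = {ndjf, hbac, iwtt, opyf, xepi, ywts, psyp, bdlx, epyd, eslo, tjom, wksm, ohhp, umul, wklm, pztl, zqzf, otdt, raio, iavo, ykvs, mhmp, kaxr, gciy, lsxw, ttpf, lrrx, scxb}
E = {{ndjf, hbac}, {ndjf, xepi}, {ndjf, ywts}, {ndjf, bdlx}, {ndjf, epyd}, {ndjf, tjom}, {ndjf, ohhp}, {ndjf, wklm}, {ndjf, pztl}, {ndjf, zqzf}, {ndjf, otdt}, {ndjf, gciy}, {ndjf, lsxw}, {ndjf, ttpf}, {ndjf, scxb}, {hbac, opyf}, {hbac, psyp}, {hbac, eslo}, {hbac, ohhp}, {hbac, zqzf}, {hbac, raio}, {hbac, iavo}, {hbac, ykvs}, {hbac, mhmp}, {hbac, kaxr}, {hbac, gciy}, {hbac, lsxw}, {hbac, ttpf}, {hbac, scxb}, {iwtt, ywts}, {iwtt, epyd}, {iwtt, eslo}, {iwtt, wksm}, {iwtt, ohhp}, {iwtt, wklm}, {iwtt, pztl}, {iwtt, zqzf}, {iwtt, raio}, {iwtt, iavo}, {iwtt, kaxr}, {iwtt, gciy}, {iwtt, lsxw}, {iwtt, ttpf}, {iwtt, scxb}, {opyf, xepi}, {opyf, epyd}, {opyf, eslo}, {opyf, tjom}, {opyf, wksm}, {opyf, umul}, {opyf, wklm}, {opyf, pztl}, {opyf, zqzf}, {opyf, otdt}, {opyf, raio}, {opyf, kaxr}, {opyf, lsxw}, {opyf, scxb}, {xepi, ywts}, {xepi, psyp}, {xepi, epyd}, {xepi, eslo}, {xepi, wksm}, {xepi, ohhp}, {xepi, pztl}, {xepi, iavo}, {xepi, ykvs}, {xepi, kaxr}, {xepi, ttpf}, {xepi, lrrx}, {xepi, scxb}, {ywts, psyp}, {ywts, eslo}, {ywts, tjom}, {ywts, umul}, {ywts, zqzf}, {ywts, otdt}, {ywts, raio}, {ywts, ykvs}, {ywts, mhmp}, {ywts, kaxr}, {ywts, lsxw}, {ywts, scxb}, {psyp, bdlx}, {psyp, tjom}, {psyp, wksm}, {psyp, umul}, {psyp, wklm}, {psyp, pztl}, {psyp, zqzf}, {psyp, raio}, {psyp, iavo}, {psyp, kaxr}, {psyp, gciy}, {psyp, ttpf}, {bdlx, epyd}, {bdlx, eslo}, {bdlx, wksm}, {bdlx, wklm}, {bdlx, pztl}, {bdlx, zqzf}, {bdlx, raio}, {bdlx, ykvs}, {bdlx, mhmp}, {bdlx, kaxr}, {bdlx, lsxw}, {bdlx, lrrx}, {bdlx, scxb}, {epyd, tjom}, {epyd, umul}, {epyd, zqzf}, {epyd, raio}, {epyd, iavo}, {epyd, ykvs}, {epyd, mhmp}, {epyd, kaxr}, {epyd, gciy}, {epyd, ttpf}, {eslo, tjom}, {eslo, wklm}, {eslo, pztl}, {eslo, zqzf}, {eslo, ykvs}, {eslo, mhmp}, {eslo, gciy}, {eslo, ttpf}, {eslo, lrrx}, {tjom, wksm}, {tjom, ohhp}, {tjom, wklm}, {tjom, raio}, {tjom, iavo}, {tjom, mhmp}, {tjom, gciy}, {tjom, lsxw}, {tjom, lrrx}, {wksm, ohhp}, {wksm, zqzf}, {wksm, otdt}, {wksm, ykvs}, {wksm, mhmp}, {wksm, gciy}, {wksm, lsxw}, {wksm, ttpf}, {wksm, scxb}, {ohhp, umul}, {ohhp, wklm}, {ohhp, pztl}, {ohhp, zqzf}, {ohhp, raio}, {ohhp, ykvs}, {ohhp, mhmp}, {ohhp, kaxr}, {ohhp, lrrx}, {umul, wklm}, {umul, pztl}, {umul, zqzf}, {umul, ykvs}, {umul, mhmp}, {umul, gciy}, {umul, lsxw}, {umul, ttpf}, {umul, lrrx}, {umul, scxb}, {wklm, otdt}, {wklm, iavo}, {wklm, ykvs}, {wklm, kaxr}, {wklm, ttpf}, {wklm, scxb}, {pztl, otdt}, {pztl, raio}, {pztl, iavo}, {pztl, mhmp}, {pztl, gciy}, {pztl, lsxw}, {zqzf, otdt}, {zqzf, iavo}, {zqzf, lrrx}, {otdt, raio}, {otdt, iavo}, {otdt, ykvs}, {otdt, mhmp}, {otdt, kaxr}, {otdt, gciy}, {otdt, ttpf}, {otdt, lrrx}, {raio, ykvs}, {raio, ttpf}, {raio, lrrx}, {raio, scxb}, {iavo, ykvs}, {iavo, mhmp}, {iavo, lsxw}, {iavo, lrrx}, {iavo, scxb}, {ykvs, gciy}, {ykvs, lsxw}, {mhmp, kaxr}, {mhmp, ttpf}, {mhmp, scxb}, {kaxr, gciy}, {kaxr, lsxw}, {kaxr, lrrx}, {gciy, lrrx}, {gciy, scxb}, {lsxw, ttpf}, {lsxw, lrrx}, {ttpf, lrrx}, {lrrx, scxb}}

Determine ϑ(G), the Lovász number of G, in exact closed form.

N(wksm) = {iwtt, opyf, xepi, psyp, bdlx, tjom, ohhp, zqzf, otdt, ykvs, mhmp, gciy, lsxw, ttpf, scxb}, |N(wksm)| = 15.
deg(tjom) = 15; N(tjom) = {ndjf, opyf, ywts, psyp, epyd, eslo, wksm, ohhp, wklm, raio, iavo, mhmp, gciy, lsxw, lrrx}.
deg(bdlx) = 15; N(bdlx) = {ndjf, psyp, epyd, eslo, wksm, wklm, pztl, zqzf, raio, ykvs, mhmp, kaxr, lsxw, lrrx, scxb}.
deg(ohhp) = 15; N(ohhp) = {ndjf, hbac, iwtt, xepi, tjom, wksm, umul, wklm, pztl, zqzf, raio, ykvs, mhmp, kaxr, lrrx}.
15-regular, N=28; Kneser K(8,2) on C(8,2)=28 vertices.
A has 3 distinct eigenvalues ≈ [15.0, 1.0, -5.0].
With N=28: ϑ(G) = 28·(-1*(-5))/(15−(-5)) = 7.
= 7.0000000… (decimal).

7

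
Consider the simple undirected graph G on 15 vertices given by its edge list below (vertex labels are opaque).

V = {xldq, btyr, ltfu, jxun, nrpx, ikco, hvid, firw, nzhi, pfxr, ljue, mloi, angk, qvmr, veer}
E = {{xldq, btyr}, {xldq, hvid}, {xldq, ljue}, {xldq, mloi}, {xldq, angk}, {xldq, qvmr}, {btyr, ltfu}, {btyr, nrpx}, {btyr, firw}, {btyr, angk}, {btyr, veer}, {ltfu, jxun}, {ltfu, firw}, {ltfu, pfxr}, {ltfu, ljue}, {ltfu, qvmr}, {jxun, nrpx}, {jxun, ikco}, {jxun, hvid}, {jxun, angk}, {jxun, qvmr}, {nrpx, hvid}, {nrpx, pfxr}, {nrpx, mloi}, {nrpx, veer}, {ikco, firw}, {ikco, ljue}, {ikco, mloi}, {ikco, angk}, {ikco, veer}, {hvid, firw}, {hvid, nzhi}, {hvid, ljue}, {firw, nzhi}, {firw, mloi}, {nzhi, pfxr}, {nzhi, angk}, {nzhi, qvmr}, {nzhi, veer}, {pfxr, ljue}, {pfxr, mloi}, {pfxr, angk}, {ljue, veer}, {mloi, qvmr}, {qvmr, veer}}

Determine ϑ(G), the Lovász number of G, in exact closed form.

5

N(nrpx) = {btyr, jxun, hvid, pfxr, mloi, veer}, |N(nrpx)| = 6.
Vertex angk has 6 neighbors: xldq, btyr, jxun, ikco, nzhi, pfxr.
deg(hvid) = 6; N(hvid) = {xldq, jxun, nrpx, firw, nzhi, ljue}.
N(ltfu) = {btyr, jxun, firw, pfxr, ljue, qvmr}, |N(ltfu)| = 6.
Every vertex has degree 6 (N=15); Kneser K(6,2) on C(6,2)=15 vertices.
A has 3 distinct eigenvalues ≈ [6.0, 1.0, -3.0].
Lovász: ϑ = −15(-3)/(6+-1*(-3)) = 5.
Numerically 5.000000.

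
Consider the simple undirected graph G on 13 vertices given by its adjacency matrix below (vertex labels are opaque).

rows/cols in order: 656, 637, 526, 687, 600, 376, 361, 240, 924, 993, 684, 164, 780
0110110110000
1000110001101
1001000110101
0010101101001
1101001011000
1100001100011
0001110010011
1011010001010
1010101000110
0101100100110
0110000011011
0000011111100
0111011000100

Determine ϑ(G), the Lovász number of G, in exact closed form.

sqrt(13)

Vertex 684 has 6 neighbors: 637, 526, 924, 993, 164, 780.
Vertex 656 has 6 neighbors: 637, 526, 600, 376, 240, 924.
deg(687) = 6; N(687) = {526, 600, 361, 240, 993, 780}.
Vertex 361 has 6 neighbors: 687, 600, 376, 924, 164, 780.
13-vertex 6-regular graph: SR(13,6,2,3) — a Paley graph.
Distinct eigenvalues (to 3 d.p.): [6.0, 1.303, -2.303].
ϑ = −N·λ_min/(λ_max−λ_min) = −13·(-sqrt(13)/2 - 1/2)/(6−(-sqrt(13)/2 - 1/2)) = sqrt(13).
ϑ(G) ≈ 3.6055513.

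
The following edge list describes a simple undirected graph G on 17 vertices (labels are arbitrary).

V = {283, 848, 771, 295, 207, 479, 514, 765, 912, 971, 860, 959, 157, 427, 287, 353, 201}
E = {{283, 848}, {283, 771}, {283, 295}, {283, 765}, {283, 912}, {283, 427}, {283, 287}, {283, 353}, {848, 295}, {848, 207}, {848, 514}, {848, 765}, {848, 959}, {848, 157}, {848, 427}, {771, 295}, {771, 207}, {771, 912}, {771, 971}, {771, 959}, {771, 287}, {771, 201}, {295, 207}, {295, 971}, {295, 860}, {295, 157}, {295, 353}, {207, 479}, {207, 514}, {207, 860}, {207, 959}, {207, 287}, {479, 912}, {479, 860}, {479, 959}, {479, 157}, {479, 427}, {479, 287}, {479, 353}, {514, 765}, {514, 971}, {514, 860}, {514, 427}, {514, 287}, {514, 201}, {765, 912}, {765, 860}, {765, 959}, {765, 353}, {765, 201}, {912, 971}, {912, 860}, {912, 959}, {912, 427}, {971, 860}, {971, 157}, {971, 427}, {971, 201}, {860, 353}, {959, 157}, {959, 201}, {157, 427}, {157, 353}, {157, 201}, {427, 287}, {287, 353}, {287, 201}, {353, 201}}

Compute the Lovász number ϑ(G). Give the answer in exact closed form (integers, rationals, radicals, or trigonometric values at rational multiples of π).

Vertex 771 has 8 neighbors: 283, 295, 207, 912, 971, 959, 287, 201.
N(207) = {848, 771, 295, 479, 514, 860, 959, 287}, |N(207)| = 8.
N(514) = {848, 207, 765, 971, 860, 427, 287, 201}, |N(514)| = 8.
Vertex 971 has 8 neighbors: 771, 295, 514, 912, 860, 157, 427, 201.
Regular of degree 8 on 17 vertices: SR(17,8,3,4) — a Paley graph.
Distinct eigenvalues (to 6 d.p.): [8.0, 1.561553, -2.561553].
ϑ = −N·λ_min/(λ_max−λ_min) = −17·(-sqrt(17)/2 - 1/2)/(8−(-sqrt(17)/2 - 1/2)) = sqrt(17).
Numerically 4.1231056.

sqrt(17)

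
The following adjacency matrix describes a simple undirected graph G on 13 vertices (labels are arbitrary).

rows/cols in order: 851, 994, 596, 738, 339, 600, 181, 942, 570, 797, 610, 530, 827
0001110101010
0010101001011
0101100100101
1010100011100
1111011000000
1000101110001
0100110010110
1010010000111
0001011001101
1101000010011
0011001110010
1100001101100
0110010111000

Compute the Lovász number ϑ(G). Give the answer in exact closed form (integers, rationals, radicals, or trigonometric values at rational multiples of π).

sqrt(13)

deg(994) = 6; N(994) = {596, 339, 181, 797, 530, 827}.
N(339) = {851, 994, 596, 738, 600, 181}, |N(339)| = 6.
Vertex 827 has 6 neighbors: 994, 596, 600, 942, 570, 797.
Vertex 181 has 6 neighbors: 994, 339, 600, 570, 610, 530.
Every vertex has degree 6 (N=13); strongly regular (13,6,2,3).
spec(A) ≈ [6.0, 1.30278, -2.30278] (distinct, 5 d.p.).
Lovász: ϑ = −13(-sqrt(13)/2 - 1/2)/(6+-(-sqrt(13)/2 - 1/2)) = sqrt(13).
= 3.605551275… (decimal).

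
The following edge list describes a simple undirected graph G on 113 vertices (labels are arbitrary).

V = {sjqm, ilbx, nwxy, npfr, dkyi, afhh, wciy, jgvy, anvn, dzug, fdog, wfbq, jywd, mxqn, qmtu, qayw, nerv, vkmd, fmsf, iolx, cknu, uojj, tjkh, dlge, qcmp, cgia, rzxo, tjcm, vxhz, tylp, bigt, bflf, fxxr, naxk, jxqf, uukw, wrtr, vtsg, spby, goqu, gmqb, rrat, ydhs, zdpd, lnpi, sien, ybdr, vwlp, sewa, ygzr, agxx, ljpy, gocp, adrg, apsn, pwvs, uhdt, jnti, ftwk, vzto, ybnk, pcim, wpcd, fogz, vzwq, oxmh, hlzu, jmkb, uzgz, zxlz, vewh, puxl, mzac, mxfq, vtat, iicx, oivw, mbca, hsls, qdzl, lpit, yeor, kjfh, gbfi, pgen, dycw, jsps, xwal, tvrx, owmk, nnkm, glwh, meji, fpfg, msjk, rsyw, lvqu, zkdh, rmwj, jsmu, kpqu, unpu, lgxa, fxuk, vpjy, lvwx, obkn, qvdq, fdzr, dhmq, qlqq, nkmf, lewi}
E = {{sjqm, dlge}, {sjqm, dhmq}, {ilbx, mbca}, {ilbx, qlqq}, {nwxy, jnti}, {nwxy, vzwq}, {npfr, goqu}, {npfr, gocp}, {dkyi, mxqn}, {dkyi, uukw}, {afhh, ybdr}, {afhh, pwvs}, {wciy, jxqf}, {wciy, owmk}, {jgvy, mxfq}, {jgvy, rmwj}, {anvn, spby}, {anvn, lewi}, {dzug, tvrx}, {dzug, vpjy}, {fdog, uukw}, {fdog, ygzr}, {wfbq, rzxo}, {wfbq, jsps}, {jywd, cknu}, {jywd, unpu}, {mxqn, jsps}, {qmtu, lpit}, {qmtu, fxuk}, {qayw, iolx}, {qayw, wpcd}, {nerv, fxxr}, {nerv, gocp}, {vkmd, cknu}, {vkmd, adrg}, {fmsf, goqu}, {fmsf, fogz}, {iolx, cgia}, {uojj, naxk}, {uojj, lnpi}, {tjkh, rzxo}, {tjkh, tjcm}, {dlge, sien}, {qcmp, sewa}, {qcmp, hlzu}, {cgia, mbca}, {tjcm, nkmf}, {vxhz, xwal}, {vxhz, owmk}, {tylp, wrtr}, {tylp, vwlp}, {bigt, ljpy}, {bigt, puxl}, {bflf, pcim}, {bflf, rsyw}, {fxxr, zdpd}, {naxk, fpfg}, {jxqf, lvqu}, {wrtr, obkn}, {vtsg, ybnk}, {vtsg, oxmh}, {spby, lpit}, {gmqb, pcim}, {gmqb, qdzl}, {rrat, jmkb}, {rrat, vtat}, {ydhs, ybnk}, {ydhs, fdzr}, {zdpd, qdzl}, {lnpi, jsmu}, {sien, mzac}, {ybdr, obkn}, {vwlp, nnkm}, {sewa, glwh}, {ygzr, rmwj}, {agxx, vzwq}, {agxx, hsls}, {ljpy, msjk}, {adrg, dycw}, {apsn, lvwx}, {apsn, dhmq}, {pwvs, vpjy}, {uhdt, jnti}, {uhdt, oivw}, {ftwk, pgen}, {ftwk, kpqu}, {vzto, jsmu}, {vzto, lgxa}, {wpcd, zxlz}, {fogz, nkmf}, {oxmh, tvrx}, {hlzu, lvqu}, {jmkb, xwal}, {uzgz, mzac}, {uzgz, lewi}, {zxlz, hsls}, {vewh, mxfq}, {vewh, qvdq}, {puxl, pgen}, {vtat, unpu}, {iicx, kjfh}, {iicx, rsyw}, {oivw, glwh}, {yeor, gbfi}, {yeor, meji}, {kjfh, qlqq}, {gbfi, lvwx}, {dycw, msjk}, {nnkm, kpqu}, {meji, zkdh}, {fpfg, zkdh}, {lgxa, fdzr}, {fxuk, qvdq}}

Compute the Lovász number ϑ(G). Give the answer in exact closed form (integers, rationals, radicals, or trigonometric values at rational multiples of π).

113*cos(pi/113)/(cos(pi/113) + 1)

deg(jnti) = 2; N(jnti) = {nwxy, uhdt}.
deg(wciy) = 2; N(wciy) = {jxqf, owmk}.
deg(ilbx) = 2; N(ilbx) = {mbca, qlqq}.
N(fdzr) = {ydhs, lgxa}, |N(fdzr)| = 2.
113-vertex 2-regular graph: connected 2-regular on 113 ⇒ C_{113}.
spec(A) ≈ [2.0, 1.99691, 1.98765, 1.97224, 1.95074, 1.9232, 1.88973, 1.85041, 1.80537, 1.75475, 1.69871, 1.63742, 1.57106, 1.49985, 1.42401, 1.34376, 1.25936, 1.17107, 1.07915, 0.98391, 0.88562, 0.78459, 0.68114, 0.57558, 0.46824, 0.35946, 0.24956, 0.1389, 0.0278, -0.08338, -0.1943, -0.30463, -0.41401, -0.52211, -0.6286, -0.73315, -0.83543, -0.93512, -1.03193, -1.12555, -1.21568, -1.30206, -1.38442, -1.4625, -1.53605, -1.60486, -1.66871, -1.7274, -1.78075, -1.8286, -1.87079, -1.9072, -1.93772, -1.96225, -1.98071, -1.99305, -1.99923] (distinct, 5 d.p.).
With N=113: ϑ(G) = 113·(-(-1)*2*cos(pi/113))/(2−(-2*cos(pi/113))) = 113*cos(pi/113)/(cos(pi/113) + 1).
Numerically 56.4890809.
Check 56 ≤ 113*cos(pi/113)/(cos(pi/113) + 1) ≤ 57: both strict.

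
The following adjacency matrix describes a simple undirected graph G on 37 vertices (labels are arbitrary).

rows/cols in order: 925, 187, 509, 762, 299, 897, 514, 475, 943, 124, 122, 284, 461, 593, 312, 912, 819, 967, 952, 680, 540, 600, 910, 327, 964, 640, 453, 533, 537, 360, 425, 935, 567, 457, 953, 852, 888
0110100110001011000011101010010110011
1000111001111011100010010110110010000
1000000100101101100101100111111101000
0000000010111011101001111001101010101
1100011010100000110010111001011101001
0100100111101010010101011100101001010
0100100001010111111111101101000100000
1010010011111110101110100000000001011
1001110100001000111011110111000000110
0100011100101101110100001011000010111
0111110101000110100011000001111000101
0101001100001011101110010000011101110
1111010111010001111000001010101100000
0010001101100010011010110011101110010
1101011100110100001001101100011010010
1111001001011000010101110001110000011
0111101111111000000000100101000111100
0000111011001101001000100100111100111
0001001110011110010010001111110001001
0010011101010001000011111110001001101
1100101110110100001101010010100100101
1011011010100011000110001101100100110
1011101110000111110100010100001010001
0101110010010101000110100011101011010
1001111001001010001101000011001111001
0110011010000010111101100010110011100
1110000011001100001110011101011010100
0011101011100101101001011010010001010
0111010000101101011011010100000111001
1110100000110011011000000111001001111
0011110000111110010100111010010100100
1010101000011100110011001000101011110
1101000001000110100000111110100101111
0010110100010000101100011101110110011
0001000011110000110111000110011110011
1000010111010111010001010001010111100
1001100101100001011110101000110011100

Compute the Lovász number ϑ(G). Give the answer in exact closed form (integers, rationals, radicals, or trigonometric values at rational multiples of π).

N(299) = {925, 187, 897, 514, 943, 122, 819, 967, 540, 910, 327, 964, 533, 360, 425, 935, 457, 888}, |N(299)| = 18.
deg(593) = 18; N(593) = {509, 514, 475, 124, 122, 312, 967, 952, 540, 910, 327, 453, 533, 537, 425, 935, 567, 852}.
Vertex 600 has 18 neighbors: 925, 509, 762, 897, 514, 943, 122, 312, 912, 680, 540, 964, 640, 533, 537, 935, 953, 852.
N(425) = {509, 762, 299, 897, 122, 284, 461, 593, 312, 967, 680, 910, 327, 964, 453, 360, 935, 953}, |N(425)| = 18.
Regular of degree 18 on 37 vertices: strongly regular (37,18,8,9).
spec(A) ≈ [18.0, 2.5414, -3.5414] (distinct, 4 d.p.).
ϑ = −N·λ_min/(λ_max−λ_min) = −37·(-sqrt(37)/2 - 1/2)/(18−(-sqrt(37)/2 - 1/2)) = sqrt(37).
= 6.08276… (decimal).

sqrt(37)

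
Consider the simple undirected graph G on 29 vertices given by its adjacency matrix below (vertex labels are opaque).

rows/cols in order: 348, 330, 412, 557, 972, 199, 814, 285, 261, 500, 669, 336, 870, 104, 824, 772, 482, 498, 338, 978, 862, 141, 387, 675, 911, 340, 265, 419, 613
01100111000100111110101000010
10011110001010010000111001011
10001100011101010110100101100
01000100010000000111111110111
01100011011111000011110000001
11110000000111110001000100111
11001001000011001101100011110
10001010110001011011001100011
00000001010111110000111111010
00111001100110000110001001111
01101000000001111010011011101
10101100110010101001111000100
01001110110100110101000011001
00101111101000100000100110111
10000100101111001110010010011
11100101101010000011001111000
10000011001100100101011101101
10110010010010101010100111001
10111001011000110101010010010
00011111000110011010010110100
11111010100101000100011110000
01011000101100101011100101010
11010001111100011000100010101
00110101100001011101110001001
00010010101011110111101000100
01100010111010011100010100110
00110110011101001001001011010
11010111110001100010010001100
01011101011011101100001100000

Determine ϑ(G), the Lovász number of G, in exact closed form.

sqrt(29)

N(104) = {412, 972, 199, 814, 285, 261, 669, 824, 862, 675, 911, 265, 419, 613}, |N(104)| = 14.
Vertex 814 has 14 neighbors: 348, 330, 972, 285, 870, 104, 482, 498, 978, 862, 911, 340, 265, 419.
Vertex 500 has 14 neighbors: 412, 557, 972, 285, 261, 336, 870, 498, 338, 387, 340, 265, 419, 613.
Vertex 862 has 14 neighbors: 348, 330, 412, 557, 972, 814, 261, 336, 104, 498, 141, 387, 675, 911.
deg(v) = 14 for all v (|V|=29); SR(29,14,6,7) — a Paley graph.
A has 3 distinct eigenvalues ≈ [14.0, 2.19258, -3.19258].
With N=29: ϑ(G) = 29·(-(-sqrt(29)/2 - 1/2))/(14−(-sqrt(29)/2 - 1/2)) = sqrt(29).
≈ 5.38516481 (to 8 d.p.).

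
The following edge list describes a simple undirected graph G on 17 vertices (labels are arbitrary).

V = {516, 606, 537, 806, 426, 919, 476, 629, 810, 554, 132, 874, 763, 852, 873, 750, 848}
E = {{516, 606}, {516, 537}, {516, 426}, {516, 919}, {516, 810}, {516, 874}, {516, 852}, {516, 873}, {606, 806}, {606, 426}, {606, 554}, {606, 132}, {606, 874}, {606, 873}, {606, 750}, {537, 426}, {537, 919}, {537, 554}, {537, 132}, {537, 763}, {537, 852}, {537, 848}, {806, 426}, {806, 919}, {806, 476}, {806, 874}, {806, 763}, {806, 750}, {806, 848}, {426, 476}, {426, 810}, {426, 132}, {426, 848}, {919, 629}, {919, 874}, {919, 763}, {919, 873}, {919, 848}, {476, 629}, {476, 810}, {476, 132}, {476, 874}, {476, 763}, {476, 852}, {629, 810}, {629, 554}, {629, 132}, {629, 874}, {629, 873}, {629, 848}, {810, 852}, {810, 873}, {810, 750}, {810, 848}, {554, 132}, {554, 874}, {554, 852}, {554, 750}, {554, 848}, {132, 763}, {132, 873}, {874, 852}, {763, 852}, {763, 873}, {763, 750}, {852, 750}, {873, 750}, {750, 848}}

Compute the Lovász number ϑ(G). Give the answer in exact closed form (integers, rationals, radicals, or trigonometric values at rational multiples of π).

sqrt(17)

Vertex 763 has 8 neighbors: 537, 806, 919, 476, 132, 852, 873, 750.
deg(750) = 8; N(750) = {606, 806, 810, 554, 763, 852, 873, 848}.
deg(806) = 8; N(806) = {606, 426, 919, 476, 874, 763, 750, 848}.
Vertex 476 has 8 neighbors: 806, 426, 629, 810, 132, 874, 763, 852.
deg(v) = 8 for all v (|V|=17); SR(17,8,3,4) — a Paley graph.
The 3 distinct eigenvalues: [8.0, 1.5616, -2.5616].
Lovász (edge-transitive): ϑ = −17·(-sqrt(17)/2 - 1/2)/((8)−(-sqrt(17)/2 - 1/2)) = sqrt(17).
ϑ(G) ≈ 4.1231.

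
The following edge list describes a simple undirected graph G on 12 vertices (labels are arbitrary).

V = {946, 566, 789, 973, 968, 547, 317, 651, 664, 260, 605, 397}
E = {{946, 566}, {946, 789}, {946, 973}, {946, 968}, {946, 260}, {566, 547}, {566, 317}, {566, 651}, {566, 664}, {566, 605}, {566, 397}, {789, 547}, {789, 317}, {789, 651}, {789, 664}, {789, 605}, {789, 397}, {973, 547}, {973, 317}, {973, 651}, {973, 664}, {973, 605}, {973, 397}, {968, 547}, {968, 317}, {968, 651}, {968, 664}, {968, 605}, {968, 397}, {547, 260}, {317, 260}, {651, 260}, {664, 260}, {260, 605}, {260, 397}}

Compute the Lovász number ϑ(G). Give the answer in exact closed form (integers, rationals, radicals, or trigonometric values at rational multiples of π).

N(260) = {946, 547, 317, 651, 664, 605, 397}, |N(260)| = 7.
deg(664) = 5; N(664) = {566, 789, 973, 968, 260}.
N(605) = {566, 789, 973, 968, 260}, |N(605)| = 5.
N(973) = {946, 547, 317, 651, 664, 605, 397}, |N(973)| = 7.
G = K_{7,5}: α = 7 = χ(Ḡ), so ϑ = 7.
≈ 7.0000000 (to 7 d.p.).
Check 7 ≤ 7 ≤ 7: collapsed.

7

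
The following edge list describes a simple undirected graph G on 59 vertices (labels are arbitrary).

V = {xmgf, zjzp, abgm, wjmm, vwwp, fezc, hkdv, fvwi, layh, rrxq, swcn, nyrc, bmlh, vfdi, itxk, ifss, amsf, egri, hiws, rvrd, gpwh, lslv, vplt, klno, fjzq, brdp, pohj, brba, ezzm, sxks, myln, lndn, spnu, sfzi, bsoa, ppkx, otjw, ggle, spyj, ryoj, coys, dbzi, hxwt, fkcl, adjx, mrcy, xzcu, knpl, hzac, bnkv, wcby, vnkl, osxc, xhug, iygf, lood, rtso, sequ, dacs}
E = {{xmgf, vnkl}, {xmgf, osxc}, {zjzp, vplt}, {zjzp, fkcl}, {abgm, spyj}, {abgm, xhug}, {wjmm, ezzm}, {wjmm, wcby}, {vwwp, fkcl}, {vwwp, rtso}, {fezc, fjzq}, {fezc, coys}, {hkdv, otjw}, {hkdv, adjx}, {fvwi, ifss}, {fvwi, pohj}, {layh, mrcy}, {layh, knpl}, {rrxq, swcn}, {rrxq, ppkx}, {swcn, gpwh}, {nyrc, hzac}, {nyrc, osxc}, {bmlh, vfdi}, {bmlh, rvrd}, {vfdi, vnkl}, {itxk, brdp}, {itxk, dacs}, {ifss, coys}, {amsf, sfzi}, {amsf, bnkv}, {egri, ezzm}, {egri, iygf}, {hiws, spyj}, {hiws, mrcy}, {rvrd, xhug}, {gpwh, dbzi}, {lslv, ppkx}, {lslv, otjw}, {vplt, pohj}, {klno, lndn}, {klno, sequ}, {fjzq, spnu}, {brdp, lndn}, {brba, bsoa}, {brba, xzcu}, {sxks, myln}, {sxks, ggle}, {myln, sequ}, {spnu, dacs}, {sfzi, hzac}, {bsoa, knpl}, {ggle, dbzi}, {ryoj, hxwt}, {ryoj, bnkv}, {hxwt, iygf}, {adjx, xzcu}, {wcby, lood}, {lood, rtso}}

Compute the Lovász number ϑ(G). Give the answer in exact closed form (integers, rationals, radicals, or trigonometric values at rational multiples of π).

59*cos(pi/59)/(cos(pi/59) + 1)

N(rtso) = {vwwp, lood}, |N(rtso)| = 2.
N(gpwh) = {swcn, dbzi}, |N(gpwh)| = 2.
N(bsoa) = {brba, knpl}, |N(bsoa)| = 2.
Vertex itxk has 2 neighbors: brdp, dacs.
2-regular, N=59; the odd cycle C_{59}.
The 30 distinct eigenvalues: [2.0, 1.9887, 1.9548, 1.8988, 1.8213, 1.7231, 1.6054, 1.4695, 1.317, 1.1496, 0.9691, 0.7776, 0.5774, 0.3706, 0.1596, -0.0532, -0.2655, -0.4747, -0.6785, -0.8746, -1.0608, -1.235, -1.3953, -1.5397, -1.6666, -1.7747, -1.8627, -1.9295, -1.9745, -1.9972].
Lovász: ϑ = −59(-2*cos(pi/59))/(2+-(-1)*2*cos(pi/59)) = 59*cos(pi/59)/(cos(pi/59) + 1).
Numerically 29.47908.
Check 29 ≤ 59*cos(pi/59)/(cos(pi/59) + 1) ≤ 30: both strict.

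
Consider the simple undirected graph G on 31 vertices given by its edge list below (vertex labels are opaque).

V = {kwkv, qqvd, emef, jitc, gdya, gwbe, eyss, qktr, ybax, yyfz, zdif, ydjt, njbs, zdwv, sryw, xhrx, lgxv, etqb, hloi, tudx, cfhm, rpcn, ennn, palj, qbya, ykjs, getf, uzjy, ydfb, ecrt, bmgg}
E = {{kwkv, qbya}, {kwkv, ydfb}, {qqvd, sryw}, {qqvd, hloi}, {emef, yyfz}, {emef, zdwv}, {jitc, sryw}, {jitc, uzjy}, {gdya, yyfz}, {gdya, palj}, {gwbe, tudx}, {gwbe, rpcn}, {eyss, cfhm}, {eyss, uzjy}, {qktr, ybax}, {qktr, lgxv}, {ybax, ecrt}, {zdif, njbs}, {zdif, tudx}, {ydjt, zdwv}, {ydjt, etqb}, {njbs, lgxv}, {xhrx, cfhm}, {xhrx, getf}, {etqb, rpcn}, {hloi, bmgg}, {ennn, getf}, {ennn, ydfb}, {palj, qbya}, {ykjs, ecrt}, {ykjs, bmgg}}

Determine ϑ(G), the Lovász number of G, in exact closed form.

Vertex sryw has 2 neighbors: qqvd, jitc.
N(tudx) = {gwbe, zdif}, |N(tudx)| = 2.
N(gdya) = {yyfz, palj}, |N(gdya)| = 2.
Vertex emef has 2 neighbors: yyfz, zdwv.
2-regular, N=31; connected 2-regular on 31 ⇒ C_{31}.
The 16 distinct eigenvalues: [2.0, 1.9591, 1.8379, 1.6415, 1.3779, 1.0579, 0.6946, 0.3029, -0.1013, -0.5013, -0.8808, -1.2242, -1.5175, -1.7487, -1.9083, -1.9897].
With N=31: ϑ(G) = 31·(-(-1)*2*cos(pi/31))/(2−(-2*cos(pi/31))) = 31*cos(pi/31)/(cos(pi/31) + 1).
Numerically 15.46013.
α=15, χ(Ḡ)=16; ϑ=31*cos(pi/31)/(cos(pi/31) + 1) lies between (both strict).

31*cos(pi/31)/(cos(pi/31) + 1)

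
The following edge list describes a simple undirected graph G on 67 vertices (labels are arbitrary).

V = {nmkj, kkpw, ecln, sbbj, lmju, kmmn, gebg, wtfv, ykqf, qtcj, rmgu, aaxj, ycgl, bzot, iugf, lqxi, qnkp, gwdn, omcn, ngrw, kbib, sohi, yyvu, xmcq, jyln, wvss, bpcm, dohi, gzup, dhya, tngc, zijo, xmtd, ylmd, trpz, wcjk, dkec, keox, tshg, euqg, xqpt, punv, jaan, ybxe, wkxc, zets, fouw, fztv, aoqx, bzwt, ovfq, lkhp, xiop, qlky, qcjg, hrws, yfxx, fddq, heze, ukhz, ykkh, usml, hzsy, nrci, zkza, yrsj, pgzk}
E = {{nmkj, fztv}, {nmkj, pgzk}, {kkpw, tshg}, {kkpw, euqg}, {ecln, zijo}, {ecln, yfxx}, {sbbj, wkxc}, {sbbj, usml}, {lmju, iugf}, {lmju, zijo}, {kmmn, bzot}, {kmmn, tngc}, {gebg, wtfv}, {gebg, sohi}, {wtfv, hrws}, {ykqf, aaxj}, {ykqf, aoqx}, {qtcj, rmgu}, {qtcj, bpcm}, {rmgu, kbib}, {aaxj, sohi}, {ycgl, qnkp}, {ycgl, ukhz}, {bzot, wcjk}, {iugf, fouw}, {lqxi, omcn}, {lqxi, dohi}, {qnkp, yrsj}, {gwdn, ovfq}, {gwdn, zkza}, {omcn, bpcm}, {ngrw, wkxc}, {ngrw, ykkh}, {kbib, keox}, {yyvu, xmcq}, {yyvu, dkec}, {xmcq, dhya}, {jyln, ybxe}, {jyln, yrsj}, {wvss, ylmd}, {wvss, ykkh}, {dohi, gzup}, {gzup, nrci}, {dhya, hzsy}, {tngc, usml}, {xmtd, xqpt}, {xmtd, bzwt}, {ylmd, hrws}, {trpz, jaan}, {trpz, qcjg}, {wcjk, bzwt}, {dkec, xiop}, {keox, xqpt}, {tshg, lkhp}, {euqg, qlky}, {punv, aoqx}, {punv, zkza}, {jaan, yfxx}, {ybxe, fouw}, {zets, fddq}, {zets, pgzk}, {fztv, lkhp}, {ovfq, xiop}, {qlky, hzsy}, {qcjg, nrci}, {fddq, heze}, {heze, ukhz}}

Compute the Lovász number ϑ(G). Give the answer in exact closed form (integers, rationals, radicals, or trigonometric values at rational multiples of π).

67*cos(pi/67)/(cos(pi/67) + 1)

deg(kbib) = 2; N(kbib) = {rmgu, keox}.
N(omcn) = {lqxi, bpcm}, |N(omcn)| = 2.
deg(lkhp) = 2; N(lkhp) = {tshg, fztv}.
N(xmtd) = {xqpt, bzwt}, |N(xmtd)| = 2.
Every vertex has degree 2 (N=67); a single 67-cycle (edge-transitive).
The 34 distinct eigenvalues: [2.0, 1.991, 1.965, 1.921, 1.861, 1.784, 1.692, 1.584, 1.463, 1.329, 1.183, 1.027, 0.862, 0.689, 0.51, 0.327, 0.141, -0.047, -0.234, -0.419, -0.6, -0.776, -0.945, -1.106, -1.257, -1.398, -1.525, -1.64, -1.74, -1.825, -1.893, -1.945, -1.98, -1.998].
With N=67: ϑ(G) = 67·(-(-1)*2*cos(pi/67))/(2−(-2*cos(pi/67))) = 67*cos(pi/67)/(cos(pi/67) + 1).
ϑ(G) ≈ 33.481580.
Lovász sandwich 33 ≤ 67*cos(pi/67)/(cos(pi/67) + 1) ≤ 34: both strict.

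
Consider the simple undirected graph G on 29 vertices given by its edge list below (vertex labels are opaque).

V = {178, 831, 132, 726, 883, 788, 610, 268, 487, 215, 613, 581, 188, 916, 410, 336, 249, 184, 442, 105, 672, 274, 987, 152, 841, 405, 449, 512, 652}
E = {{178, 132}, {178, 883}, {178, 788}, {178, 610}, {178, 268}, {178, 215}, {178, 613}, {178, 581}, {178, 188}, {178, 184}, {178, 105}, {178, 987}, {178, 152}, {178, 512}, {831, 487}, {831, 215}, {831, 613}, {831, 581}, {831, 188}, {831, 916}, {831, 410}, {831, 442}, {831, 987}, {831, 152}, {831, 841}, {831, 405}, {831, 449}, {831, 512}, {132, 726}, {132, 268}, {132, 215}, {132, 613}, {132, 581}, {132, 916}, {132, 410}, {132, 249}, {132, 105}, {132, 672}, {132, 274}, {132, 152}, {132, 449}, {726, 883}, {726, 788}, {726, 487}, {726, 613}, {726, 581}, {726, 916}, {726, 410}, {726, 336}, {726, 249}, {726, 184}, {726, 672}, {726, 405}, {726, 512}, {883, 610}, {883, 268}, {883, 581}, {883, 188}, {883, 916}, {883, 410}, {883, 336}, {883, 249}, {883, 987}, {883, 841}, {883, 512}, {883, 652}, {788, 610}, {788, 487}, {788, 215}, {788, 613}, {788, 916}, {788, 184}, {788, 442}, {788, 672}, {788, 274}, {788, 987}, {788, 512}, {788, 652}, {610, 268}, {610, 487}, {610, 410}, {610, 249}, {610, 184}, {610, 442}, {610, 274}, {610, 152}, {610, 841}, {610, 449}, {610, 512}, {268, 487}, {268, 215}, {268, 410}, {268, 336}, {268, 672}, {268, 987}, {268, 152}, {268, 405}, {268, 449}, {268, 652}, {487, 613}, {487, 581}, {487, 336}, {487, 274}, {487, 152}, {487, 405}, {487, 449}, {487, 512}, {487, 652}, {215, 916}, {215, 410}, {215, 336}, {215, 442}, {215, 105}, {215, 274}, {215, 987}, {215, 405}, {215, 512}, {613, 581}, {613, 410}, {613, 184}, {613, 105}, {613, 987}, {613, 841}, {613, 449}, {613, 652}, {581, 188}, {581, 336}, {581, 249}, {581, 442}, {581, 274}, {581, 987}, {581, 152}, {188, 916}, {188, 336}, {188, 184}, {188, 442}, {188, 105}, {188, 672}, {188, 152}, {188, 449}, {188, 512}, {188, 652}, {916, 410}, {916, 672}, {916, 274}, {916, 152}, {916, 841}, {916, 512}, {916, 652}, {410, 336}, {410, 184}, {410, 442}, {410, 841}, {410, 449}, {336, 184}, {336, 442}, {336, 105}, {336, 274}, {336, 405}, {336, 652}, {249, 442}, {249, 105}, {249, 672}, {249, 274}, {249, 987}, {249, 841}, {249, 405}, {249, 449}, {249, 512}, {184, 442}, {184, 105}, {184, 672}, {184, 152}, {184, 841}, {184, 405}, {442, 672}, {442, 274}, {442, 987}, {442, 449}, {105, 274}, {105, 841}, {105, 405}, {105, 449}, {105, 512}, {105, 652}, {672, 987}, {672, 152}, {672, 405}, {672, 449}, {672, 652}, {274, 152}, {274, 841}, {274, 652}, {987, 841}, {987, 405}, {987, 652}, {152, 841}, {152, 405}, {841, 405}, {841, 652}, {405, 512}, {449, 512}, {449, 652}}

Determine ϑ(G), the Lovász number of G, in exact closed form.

sqrt(29)

Vertex 841 has 14 neighbors: 831, 883, 610, 613, 916, 410, 249, 184, 105, 274, 987, 152, 405, 652.
Vertex 336 has 14 neighbors: 726, 883, 268, 487, 215, 581, 188, 410, 184, 442, 105, 274, 405, 652.
Vertex 987 has 14 neighbors: 178, 831, 883, 788, 268, 215, 613, 581, 249, 442, 672, 841, 405, 652.
deg(487) = 14; N(487) = {831, 726, 788, 610, 268, 613, 581, 336, 274, 152, 405, 449, 512, 652}.
14-regular, N=29; strongly regular (29,14,6,7).
spec(A) ≈ [14.0, 2.193, -3.193] (distinct, 3 d.p.).
λ_max=14, λ_min=-sqrt(29)/2 - 1/2; ϑ = −29·λ_min/(λ_max−λ_min) = sqrt(29).
= 5.3851648… (decimal).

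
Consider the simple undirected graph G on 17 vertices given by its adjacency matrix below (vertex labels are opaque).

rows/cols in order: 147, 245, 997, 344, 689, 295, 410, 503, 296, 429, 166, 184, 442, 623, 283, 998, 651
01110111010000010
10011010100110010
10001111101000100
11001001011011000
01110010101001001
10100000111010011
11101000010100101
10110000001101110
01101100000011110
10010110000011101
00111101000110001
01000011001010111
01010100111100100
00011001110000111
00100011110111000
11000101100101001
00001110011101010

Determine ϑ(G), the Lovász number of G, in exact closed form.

Vertex 344 has 8 neighbors: 147, 245, 689, 503, 429, 166, 442, 623.
Vertex 503 has 8 neighbors: 147, 997, 344, 166, 184, 623, 283, 998.
N(166) = {997, 344, 689, 295, 503, 184, 442, 651}, |N(166)| = 8.
Vertex 147 has 8 neighbors: 245, 997, 344, 295, 410, 503, 429, 998.
deg(v) = 8 for all v (|V|=17); Paley(17): SR with (k,λ,μ)=(8,3,4).
The 3 distinct eigenvalues: [8.0, 1.561553, -2.561553].
With N=17: ϑ(G) = 17·(-(-sqrt(17)/2 - 1/2))/(8−(-sqrt(17)/2 - 1/2)) = sqrt(17).
= 4.1231… (decimal).

sqrt(17)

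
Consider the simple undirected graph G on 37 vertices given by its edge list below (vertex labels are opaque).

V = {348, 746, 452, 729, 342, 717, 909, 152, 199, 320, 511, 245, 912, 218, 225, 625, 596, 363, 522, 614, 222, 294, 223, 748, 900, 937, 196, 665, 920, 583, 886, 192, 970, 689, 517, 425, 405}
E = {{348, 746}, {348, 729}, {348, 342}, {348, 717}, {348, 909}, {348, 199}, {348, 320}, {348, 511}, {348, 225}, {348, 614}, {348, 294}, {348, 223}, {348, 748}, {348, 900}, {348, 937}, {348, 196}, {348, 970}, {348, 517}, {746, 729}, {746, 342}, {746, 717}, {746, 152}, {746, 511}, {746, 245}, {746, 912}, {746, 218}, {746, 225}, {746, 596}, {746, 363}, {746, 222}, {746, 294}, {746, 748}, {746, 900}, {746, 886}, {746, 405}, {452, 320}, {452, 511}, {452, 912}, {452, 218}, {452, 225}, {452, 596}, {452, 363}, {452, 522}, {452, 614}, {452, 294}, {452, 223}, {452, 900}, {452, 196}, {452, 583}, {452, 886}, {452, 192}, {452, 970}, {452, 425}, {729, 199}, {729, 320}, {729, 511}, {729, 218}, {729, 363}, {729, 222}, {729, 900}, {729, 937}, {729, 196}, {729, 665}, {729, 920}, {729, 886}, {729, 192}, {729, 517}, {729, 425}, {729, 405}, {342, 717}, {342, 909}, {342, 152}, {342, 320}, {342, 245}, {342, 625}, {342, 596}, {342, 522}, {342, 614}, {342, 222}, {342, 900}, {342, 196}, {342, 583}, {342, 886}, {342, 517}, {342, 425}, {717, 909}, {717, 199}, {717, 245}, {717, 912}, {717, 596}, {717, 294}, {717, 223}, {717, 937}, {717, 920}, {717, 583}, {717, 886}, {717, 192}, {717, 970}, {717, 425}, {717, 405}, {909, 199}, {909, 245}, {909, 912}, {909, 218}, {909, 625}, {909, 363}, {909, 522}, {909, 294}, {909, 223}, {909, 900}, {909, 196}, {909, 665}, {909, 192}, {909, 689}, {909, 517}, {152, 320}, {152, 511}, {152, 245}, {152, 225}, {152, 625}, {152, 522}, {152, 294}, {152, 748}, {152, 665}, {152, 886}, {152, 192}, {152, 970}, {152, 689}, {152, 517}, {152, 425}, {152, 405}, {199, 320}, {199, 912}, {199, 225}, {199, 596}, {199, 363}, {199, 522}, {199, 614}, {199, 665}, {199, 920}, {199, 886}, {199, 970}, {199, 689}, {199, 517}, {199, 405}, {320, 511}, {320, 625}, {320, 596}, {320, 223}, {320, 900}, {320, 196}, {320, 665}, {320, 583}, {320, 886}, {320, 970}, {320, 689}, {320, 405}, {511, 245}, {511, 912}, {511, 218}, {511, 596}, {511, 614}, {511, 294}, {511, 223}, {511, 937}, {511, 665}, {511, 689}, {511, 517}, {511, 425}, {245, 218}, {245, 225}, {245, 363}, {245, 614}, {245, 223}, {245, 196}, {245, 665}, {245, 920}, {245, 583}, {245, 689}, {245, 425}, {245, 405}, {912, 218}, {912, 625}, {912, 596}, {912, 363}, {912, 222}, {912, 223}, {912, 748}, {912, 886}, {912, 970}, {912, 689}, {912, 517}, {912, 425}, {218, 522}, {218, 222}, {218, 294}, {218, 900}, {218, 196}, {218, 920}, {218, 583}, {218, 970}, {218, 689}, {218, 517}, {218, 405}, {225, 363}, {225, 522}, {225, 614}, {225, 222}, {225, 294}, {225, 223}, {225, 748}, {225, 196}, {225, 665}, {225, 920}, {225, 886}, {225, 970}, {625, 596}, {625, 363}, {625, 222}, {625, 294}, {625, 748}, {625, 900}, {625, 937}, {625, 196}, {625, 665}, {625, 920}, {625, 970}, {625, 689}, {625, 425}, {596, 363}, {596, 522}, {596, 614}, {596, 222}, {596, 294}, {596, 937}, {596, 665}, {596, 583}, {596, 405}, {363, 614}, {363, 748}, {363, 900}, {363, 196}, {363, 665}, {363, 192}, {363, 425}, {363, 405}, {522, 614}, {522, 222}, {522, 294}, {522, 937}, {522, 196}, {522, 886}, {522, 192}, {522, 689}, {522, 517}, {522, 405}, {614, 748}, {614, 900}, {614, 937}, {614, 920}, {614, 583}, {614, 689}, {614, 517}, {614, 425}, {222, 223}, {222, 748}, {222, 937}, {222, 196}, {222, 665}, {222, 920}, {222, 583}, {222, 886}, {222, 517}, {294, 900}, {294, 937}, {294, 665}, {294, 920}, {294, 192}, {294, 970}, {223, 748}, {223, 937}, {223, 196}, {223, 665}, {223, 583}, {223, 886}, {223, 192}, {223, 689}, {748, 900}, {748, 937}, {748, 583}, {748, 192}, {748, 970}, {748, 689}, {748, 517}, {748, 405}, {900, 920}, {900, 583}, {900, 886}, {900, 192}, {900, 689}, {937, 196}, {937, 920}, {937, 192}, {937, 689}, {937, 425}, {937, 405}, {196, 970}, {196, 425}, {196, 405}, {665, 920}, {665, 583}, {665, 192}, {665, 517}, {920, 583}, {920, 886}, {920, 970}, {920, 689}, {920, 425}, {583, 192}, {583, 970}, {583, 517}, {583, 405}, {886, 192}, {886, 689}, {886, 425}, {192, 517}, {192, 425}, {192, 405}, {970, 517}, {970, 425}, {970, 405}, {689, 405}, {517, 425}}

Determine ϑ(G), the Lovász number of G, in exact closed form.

sqrt(37)

deg(614) = 18; N(614) = {348, 452, 342, 199, 511, 245, 225, 596, 363, 522, 748, 900, 937, 920, 583, 689, 517, 425}.
Vertex 900 has 18 neighbors: 348, 746, 452, 729, 342, 909, 320, 218, 625, 363, 614, 294, 748, 920, 583, 886, 192, 689.
deg(717) = 18; N(717) = {348, 746, 342, 909, 199, 245, 912, 596, 294, 223, 937, 920, 583, 886, 192, 970, 425, 405}.
N(886) = {746, 452, 729, 342, 717, 152, 199, 320, 912, 225, 522, 222, 223, 900, 920, 192, 689, 425}, |N(886)| = 18.
Every vertex has degree 18 (N=37); strongly regular (37,18,8,9).
Distinct eigenvalues (to 6 d.p.): [18.0, 2.541381, -3.541381].
−37·(-sqrt(37)/2 - 1/2) / ((18)−(-sqrt(37)/2 - 1/2)) = sqrt(37) = ϑ(G).
≈ 6.08276253 (to 8 d.p.).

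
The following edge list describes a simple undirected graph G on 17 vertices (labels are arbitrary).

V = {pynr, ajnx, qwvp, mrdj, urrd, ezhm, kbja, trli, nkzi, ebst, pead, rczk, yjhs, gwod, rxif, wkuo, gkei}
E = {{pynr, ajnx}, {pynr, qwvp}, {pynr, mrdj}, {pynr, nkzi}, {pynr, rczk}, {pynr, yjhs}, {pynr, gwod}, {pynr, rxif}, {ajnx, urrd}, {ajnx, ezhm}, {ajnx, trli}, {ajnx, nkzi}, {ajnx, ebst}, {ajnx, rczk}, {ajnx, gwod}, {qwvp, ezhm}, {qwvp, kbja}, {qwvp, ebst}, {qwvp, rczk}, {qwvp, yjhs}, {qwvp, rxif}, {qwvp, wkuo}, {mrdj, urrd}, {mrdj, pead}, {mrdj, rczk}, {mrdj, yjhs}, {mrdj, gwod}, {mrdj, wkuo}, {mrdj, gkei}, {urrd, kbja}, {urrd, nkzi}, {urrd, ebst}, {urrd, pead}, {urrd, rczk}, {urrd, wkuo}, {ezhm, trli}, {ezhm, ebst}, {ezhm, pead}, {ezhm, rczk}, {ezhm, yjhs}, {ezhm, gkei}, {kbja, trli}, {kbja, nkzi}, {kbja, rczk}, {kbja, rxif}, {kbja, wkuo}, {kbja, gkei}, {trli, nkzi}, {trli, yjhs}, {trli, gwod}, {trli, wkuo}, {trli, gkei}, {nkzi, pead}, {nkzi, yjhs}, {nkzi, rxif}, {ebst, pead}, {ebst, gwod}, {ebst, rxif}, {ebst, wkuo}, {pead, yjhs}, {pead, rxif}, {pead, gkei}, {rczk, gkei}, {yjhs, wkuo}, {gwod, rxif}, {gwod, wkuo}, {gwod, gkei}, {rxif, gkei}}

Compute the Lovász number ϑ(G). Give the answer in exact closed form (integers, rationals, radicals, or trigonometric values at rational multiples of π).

Vertex rxif has 8 neighbors: pynr, qwvp, kbja, nkzi, ebst, pead, gwod, gkei.
N(wkuo) = {qwvp, mrdj, urrd, kbja, trli, ebst, yjhs, gwod}, |N(wkuo)| = 8.
Vertex kbja has 8 neighbors: qwvp, urrd, trli, nkzi, rczk, rxif, wkuo, gkei.
N(nkzi) = {pynr, ajnx, urrd, kbja, trli, pead, yjhs, rxif}, |N(nkzi)| = 8.
deg(v) = 8 for all v (|V|=17); strongly regular (17,8,3,4).
The 3 distinct eigenvalues: [8.0, 1.562, -2.562].
ϑ = −N·λ_min/(λ_max−λ_min) = −17·(-sqrt(17)/2 - 1/2)/(8−(-sqrt(17)/2 - 1/2)) = sqrt(17).
ϑ(G) ≈ 4.12310563.

sqrt(17)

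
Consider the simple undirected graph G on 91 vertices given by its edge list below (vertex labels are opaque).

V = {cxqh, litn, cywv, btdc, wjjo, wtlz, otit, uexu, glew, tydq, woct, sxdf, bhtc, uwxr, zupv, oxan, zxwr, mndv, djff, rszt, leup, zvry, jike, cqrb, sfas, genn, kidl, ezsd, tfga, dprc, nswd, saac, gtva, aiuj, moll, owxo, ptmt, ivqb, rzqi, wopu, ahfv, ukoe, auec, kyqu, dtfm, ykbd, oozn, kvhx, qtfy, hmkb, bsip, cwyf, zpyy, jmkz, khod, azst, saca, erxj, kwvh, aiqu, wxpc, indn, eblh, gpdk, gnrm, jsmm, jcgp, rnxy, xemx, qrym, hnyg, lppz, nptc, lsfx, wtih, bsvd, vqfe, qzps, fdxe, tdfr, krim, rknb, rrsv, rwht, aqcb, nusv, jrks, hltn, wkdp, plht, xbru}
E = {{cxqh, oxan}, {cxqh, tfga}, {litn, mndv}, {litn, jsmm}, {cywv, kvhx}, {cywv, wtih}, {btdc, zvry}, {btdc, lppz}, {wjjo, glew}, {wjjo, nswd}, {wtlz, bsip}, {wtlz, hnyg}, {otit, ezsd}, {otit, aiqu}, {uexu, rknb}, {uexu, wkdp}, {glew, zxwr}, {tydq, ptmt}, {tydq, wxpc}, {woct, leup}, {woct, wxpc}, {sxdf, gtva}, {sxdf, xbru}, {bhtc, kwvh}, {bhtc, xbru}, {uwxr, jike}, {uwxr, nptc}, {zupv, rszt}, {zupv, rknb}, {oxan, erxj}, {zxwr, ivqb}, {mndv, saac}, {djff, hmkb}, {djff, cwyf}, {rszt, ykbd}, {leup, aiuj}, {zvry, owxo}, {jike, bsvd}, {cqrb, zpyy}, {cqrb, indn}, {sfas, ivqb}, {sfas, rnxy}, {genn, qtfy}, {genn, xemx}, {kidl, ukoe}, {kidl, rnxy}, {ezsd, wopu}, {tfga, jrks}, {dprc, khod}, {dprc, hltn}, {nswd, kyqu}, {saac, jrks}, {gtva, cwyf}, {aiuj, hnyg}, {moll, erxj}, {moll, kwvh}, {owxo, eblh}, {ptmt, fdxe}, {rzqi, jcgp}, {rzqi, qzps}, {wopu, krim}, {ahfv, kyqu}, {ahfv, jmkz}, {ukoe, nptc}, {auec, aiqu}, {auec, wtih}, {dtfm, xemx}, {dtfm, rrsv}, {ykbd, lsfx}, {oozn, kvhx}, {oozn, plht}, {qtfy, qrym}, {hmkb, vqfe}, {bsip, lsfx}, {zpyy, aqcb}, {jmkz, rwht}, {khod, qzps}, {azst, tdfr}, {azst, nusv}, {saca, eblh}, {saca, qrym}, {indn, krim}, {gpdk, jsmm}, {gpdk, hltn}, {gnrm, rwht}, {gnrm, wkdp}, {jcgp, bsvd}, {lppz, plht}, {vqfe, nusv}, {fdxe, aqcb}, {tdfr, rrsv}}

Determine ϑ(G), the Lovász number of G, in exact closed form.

deg(genn) = 2; N(genn) = {qtfy, xemx}.
N(woct) = {leup, wxpc}, |N(woct)| = 2.
Vertex erxj has 2 neighbors: oxan, moll.
deg(cywv) = 2; N(cywv) = {kvhx, wtih}.
91-vertex 2-regular graph: this is C_{91}, the 91-cycle.
A has 46 distinct eigenvalues ≈ [2.0, 1.995235, 1.980961, 1.957247, 1.924206, 1.881995, 1.830816, 1.770912, 1.702569, 1.626112, 1.541906, 1.450353, 1.351887, 1.24698, 1.136129, 1.019865, 0.898741, 0.773333, 0.644241, 0.512078, 0.377475, 0.241073, 0.103523, -0.034521, -0.172401, -0.309459, -0.445042, -0.578504, -0.70921, -0.836536, -0.959875, -1.07864, -1.192265, -1.300208, -1.401955, -1.497021, -1.584954, -1.665333, -1.737776, -1.801938, -1.857512, -1.904235, -1.941884, -1.970278, -1.989283, -1.998808].
λ_max=2, λ_min=-2*cos(pi/91); ϑ = −91·λ_min/(λ_max−λ_min) = 91*cos(pi/91)/(cos(pi/91) + 1).
ϑ(G) ≈ 45.486440158.
Check 45 ≤ 91*cos(pi/91)/(cos(pi/91) + 1) ≤ 46: both strict.

91*cos(pi/91)/(cos(pi/91) + 1)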